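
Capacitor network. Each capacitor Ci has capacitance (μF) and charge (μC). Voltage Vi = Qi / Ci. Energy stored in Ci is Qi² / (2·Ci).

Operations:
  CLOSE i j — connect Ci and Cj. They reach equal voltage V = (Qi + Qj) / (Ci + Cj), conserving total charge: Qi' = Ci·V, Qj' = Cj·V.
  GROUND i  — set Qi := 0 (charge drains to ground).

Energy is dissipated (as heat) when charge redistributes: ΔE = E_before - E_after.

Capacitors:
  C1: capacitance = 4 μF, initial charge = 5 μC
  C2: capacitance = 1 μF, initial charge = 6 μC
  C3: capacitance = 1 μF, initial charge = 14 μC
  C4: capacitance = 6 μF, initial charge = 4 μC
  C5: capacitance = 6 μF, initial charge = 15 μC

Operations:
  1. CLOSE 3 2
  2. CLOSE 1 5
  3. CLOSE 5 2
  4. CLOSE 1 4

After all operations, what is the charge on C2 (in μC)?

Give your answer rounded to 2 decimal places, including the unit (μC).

Answer: 3.14 μC

Derivation:
Initial: C1(4μF, Q=5μC, V=1.25V), C2(1μF, Q=6μC, V=6.00V), C3(1μF, Q=14μC, V=14.00V), C4(6μF, Q=4μC, V=0.67V), C5(6μF, Q=15μC, V=2.50V)
Op 1: CLOSE 3-2: Q_total=20.00, C_total=2.00, V=10.00; Q3=10.00, Q2=10.00; dissipated=16.000
Op 2: CLOSE 1-5: Q_total=20.00, C_total=10.00, V=2.00; Q1=8.00, Q5=12.00; dissipated=1.875
Op 3: CLOSE 5-2: Q_total=22.00, C_total=7.00, V=3.14; Q5=18.86, Q2=3.14; dissipated=27.429
Op 4: CLOSE 1-4: Q_total=12.00, C_total=10.00, V=1.20; Q1=4.80, Q4=7.20; dissipated=2.133
Final charges: Q1=4.80, Q2=3.14, Q3=10.00, Q4=7.20, Q5=18.86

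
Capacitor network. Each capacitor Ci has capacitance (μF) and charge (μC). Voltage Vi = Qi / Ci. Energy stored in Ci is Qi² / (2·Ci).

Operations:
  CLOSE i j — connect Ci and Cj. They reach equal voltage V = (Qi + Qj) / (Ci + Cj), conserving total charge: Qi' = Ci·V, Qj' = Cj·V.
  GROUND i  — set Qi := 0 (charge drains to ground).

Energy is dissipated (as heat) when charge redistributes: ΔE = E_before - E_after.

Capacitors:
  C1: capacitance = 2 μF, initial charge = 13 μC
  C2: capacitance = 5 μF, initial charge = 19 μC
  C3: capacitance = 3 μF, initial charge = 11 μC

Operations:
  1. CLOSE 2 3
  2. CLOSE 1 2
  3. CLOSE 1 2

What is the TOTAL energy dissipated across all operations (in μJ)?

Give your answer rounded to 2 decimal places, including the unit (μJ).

Answer: 5.42 μJ

Derivation:
Initial: C1(2μF, Q=13μC, V=6.50V), C2(5μF, Q=19μC, V=3.80V), C3(3μF, Q=11μC, V=3.67V)
Op 1: CLOSE 2-3: Q_total=30.00, C_total=8.00, V=3.75; Q2=18.75, Q3=11.25; dissipated=0.017
Op 2: CLOSE 1-2: Q_total=31.75, C_total=7.00, V=4.54; Q1=9.07, Q2=22.68; dissipated=5.402
Op 3: CLOSE 1-2: Q_total=31.75, C_total=7.00, V=4.54; Q1=9.07, Q2=22.68; dissipated=0.000
Total dissipated: 5.418 μJ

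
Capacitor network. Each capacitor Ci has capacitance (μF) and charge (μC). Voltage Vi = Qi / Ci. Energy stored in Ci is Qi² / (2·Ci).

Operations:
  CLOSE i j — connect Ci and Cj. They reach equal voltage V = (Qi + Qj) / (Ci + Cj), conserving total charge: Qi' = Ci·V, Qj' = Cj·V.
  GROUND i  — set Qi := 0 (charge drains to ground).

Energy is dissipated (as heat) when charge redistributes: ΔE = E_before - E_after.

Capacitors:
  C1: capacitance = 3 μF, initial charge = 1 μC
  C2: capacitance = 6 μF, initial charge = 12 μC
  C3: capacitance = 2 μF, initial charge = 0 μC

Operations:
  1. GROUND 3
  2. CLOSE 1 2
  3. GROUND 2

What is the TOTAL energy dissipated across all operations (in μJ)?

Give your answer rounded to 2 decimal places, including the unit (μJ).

Answer: 9.04 μJ

Derivation:
Initial: C1(3μF, Q=1μC, V=0.33V), C2(6μF, Q=12μC, V=2.00V), C3(2μF, Q=0μC, V=0.00V)
Op 1: GROUND 3: Q3=0; energy lost=0.000
Op 2: CLOSE 1-2: Q_total=13.00, C_total=9.00, V=1.44; Q1=4.33, Q2=8.67; dissipated=2.778
Op 3: GROUND 2: Q2=0; energy lost=6.259
Total dissipated: 9.037 μJ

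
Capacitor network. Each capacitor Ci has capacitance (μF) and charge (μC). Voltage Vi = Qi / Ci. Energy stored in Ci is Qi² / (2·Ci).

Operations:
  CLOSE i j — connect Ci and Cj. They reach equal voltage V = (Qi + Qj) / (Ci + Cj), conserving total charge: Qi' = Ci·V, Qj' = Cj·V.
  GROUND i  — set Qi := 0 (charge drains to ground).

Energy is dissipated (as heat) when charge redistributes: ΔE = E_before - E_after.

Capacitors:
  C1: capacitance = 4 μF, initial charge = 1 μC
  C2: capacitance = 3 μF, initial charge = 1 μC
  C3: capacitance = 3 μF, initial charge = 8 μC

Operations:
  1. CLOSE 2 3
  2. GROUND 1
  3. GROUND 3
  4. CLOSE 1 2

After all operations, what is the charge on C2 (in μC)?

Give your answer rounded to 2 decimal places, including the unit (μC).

Answer: 1.93 μC

Derivation:
Initial: C1(4μF, Q=1μC, V=0.25V), C2(3μF, Q=1μC, V=0.33V), C3(3μF, Q=8μC, V=2.67V)
Op 1: CLOSE 2-3: Q_total=9.00, C_total=6.00, V=1.50; Q2=4.50, Q3=4.50; dissipated=4.083
Op 2: GROUND 1: Q1=0; energy lost=0.125
Op 3: GROUND 3: Q3=0; energy lost=3.375
Op 4: CLOSE 1-2: Q_total=4.50, C_total=7.00, V=0.64; Q1=2.57, Q2=1.93; dissipated=1.929
Final charges: Q1=2.57, Q2=1.93, Q3=0.00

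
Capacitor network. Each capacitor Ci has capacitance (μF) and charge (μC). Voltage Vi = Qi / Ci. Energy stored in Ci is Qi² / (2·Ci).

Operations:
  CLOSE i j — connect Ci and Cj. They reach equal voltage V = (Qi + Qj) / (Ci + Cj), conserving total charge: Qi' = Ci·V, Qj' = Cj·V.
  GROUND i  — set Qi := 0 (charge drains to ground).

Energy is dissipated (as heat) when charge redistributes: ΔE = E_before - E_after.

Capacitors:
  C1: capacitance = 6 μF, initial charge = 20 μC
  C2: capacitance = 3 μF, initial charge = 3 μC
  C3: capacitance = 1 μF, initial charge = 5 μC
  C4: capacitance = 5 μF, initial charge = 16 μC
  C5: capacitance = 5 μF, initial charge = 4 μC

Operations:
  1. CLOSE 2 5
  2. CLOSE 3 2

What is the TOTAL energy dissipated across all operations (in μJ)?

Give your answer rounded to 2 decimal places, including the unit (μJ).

Answer: 6.42 μJ

Derivation:
Initial: C1(6μF, Q=20μC, V=3.33V), C2(3μF, Q=3μC, V=1.00V), C3(1μF, Q=5μC, V=5.00V), C4(5μF, Q=16μC, V=3.20V), C5(5μF, Q=4μC, V=0.80V)
Op 1: CLOSE 2-5: Q_total=7.00, C_total=8.00, V=0.88; Q2=2.62, Q5=4.38; dissipated=0.037
Op 2: CLOSE 3-2: Q_total=7.62, C_total=4.00, V=1.91; Q3=1.91, Q2=5.72; dissipated=6.381
Total dissipated: 6.418 μJ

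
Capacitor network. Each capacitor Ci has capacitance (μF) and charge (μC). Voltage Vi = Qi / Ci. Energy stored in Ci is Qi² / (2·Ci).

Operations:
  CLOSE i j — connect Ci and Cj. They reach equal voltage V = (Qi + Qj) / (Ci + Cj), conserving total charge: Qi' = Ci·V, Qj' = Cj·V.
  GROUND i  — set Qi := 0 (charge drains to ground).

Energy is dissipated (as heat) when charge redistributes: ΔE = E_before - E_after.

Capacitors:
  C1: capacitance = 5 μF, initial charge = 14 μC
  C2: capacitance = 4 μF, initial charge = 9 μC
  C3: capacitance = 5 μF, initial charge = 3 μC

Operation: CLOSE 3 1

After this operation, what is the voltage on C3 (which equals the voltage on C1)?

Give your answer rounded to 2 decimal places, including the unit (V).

Initial: C1(5μF, Q=14μC, V=2.80V), C2(4μF, Q=9μC, V=2.25V), C3(5μF, Q=3μC, V=0.60V)
Op 1: CLOSE 3-1: Q_total=17.00, C_total=10.00, V=1.70; Q3=8.50, Q1=8.50; dissipated=6.050

Answer: 1.70 V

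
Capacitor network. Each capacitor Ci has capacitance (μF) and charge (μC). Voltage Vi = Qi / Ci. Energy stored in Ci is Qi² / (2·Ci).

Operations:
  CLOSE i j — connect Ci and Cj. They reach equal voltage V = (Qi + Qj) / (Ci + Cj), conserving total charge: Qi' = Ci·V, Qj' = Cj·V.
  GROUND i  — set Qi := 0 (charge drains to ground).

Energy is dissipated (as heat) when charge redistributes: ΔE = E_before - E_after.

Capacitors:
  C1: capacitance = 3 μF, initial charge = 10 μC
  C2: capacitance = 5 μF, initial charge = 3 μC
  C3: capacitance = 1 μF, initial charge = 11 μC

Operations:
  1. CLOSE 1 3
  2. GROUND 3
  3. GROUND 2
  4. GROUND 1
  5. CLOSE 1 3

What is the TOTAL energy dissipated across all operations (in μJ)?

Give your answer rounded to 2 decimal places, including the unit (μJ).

Answer: 78.07 μJ

Derivation:
Initial: C1(3μF, Q=10μC, V=3.33V), C2(5μF, Q=3μC, V=0.60V), C3(1μF, Q=11μC, V=11.00V)
Op 1: CLOSE 1-3: Q_total=21.00, C_total=4.00, V=5.25; Q1=15.75, Q3=5.25; dissipated=22.042
Op 2: GROUND 3: Q3=0; energy lost=13.781
Op 3: GROUND 2: Q2=0; energy lost=0.900
Op 4: GROUND 1: Q1=0; energy lost=41.344
Op 5: CLOSE 1-3: Q_total=0.00, C_total=4.00, V=0.00; Q1=0.00, Q3=0.00; dissipated=0.000
Total dissipated: 78.067 μJ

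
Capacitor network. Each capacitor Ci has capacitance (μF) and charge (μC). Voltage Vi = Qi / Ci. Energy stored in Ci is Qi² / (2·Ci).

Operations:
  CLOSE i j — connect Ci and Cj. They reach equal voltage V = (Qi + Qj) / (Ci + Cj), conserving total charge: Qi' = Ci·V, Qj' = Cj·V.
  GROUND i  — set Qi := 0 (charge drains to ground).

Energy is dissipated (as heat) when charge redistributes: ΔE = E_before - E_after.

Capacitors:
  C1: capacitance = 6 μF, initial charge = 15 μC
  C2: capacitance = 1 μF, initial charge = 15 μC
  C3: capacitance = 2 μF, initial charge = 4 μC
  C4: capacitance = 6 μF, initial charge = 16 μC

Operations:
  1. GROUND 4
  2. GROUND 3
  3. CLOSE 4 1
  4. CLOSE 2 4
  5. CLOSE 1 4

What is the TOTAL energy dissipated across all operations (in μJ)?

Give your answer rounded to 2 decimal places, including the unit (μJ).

Initial: C1(6μF, Q=15μC, V=2.50V), C2(1μF, Q=15μC, V=15.00V), C3(2μF, Q=4μC, V=2.00V), C4(6μF, Q=16μC, V=2.67V)
Op 1: GROUND 4: Q4=0; energy lost=21.333
Op 2: GROUND 3: Q3=0; energy lost=4.000
Op 3: CLOSE 4-1: Q_total=15.00, C_total=12.00, V=1.25; Q4=7.50, Q1=7.50; dissipated=9.375
Op 4: CLOSE 2-4: Q_total=22.50, C_total=7.00, V=3.21; Q2=3.21, Q4=19.29; dissipated=81.027
Op 5: CLOSE 1-4: Q_total=26.79, C_total=12.00, V=2.23; Q1=13.39, Q4=13.39; dissipated=5.788
Total dissipated: 121.523 μJ

Answer: 121.52 μJ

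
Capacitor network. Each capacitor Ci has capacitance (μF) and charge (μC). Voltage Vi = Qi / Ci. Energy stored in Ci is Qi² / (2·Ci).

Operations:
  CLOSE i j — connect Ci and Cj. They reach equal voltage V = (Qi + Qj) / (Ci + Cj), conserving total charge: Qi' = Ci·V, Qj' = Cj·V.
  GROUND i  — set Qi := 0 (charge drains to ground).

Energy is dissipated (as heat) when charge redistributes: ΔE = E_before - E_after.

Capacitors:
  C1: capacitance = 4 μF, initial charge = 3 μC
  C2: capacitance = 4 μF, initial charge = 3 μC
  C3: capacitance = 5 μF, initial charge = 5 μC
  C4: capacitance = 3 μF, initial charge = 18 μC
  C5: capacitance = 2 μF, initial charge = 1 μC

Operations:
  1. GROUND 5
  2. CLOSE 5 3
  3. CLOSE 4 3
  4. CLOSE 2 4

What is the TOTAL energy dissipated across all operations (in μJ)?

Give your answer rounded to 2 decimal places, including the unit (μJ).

Initial: C1(4μF, Q=3μC, V=0.75V), C2(4μF, Q=3μC, V=0.75V), C3(5μF, Q=5μC, V=1.00V), C4(3μF, Q=18μC, V=6.00V), C5(2μF, Q=1μC, V=0.50V)
Op 1: GROUND 5: Q5=0; energy lost=0.250
Op 2: CLOSE 5-3: Q_total=5.00, C_total=7.00, V=0.71; Q5=1.43, Q3=3.57; dissipated=0.714
Op 3: CLOSE 4-3: Q_total=21.57, C_total=8.00, V=2.70; Q4=8.09, Q3=13.48; dissipated=26.193
Op 4: CLOSE 2-4: Q_total=11.09, C_total=7.00, V=1.58; Q2=6.34, Q4=4.75; dissipated=3.247
Total dissipated: 30.404 μJ

Answer: 30.40 μJ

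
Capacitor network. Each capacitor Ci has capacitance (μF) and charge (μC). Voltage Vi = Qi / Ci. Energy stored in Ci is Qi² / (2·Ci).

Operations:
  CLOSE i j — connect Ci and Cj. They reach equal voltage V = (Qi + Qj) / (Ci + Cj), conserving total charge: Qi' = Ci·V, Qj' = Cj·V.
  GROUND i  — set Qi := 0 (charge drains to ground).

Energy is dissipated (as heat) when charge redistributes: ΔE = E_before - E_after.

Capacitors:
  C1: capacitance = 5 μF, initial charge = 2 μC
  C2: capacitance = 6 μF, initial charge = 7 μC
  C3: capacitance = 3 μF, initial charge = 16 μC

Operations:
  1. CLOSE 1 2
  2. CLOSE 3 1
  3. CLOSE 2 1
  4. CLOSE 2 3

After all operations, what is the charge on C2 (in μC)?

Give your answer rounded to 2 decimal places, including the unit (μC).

Initial: C1(5μF, Q=2μC, V=0.40V), C2(6μF, Q=7μC, V=1.17V), C3(3μF, Q=16μC, V=5.33V)
Op 1: CLOSE 1-2: Q_total=9.00, C_total=11.00, V=0.82; Q1=4.09, Q2=4.91; dissipated=0.802
Op 2: CLOSE 3-1: Q_total=20.09, C_total=8.00, V=2.51; Q3=7.53, Q1=12.56; dissipated=19.112
Op 3: CLOSE 2-1: Q_total=17.47, C_total=11.00, V=1.59; Q2=9.53, Q1=7.94; dissipated=3.909
Op 4: CLOSE 2-3: Q_total=17.06, C_total=9.00, V=1.90; Q2=11.37, Q3=5.69; dissipated=0.853
Final charges: Q1=7.94, Q2=11.37, Q3=5.69

Answer: 11.37 μC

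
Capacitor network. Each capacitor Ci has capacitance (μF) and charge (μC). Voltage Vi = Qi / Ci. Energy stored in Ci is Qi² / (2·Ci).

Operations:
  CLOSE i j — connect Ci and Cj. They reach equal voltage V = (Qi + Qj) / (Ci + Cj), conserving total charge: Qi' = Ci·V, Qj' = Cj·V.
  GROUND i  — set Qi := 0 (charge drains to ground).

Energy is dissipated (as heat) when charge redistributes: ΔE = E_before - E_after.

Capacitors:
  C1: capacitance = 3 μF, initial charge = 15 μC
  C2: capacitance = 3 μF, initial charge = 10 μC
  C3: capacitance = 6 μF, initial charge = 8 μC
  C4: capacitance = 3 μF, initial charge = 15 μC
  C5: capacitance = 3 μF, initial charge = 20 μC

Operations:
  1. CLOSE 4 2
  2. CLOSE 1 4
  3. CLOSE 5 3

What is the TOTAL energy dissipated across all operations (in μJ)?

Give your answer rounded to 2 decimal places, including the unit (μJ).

Initial: C1(3μF, Q=15μC, V=5.00V), C2(3μF, Q=10μC, V=3.33V), C3(6μF, Q=8μC, V=1.33V), C4(3μF, Q=15μC, V=5.00V), C5(3μF, Q=20μC, V=6.67V)
Op 1: CLOSE 4-2: Q_total=25.00, C_total=6.00, V=4.17; Q4=12.50, Q2=12.50; dissipated=2.083
Op 2: CLOSE 1-4: Q_total=27.50, C_total=6.00, V=4.58; Q1=13.75, Q4=13.75; dissipated=0.521
Op 3: CLOSE 5-3: Q_total=28.00, C_total=9.00, V=3.11; Q5=9.33, Q3=18.67; dissipated=28.444
Total dissipated: 31.049 μJ

Answer: 31.05 μJ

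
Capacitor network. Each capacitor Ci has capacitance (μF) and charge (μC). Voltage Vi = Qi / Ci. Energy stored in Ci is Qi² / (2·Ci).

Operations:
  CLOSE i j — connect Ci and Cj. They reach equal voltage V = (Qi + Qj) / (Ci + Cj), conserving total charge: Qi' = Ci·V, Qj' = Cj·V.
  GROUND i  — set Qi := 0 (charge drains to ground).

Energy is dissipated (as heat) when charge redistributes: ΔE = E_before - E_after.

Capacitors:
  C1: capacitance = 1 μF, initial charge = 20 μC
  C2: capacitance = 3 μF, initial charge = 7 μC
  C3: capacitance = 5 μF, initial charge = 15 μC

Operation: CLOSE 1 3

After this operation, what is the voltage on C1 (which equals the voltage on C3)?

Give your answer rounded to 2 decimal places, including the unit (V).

Initial: C1(1μF, Q=20μC, V=20.00V), C2(3μF, Q=7μC, V=2.33V), C3(5μF, Q=15μC, V=3.00V)
Op 1: CLOSE 1-3: Q_total=35.00, C_total=6.00, V=5.83; Q1=5.83, Q3=29.17; dissipated=120.417

Answer: 5.83 V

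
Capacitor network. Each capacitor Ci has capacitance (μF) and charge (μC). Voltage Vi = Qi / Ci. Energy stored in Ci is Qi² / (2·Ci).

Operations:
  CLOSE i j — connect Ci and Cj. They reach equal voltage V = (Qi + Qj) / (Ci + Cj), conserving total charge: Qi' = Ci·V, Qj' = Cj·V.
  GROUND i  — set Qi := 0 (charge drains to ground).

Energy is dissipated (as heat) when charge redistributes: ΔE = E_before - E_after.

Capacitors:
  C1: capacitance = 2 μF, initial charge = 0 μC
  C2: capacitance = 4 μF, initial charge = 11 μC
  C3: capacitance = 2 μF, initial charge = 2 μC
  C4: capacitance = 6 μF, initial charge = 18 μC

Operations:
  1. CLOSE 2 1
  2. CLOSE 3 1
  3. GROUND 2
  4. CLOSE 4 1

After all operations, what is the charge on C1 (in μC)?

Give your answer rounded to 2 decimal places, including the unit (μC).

Initial: C1(2μF, Q=0μC, V=0.00V), C2(4μF, Q=11μC, V=2.75V), C3(2μF, Q=2μC, V=1.00V), C4(6μF, Q=18μC, V=3.00V)
Op 1: CLOSE 2-1: Q_total=11.00, C_total=6.00, V=1.83; Q2=7.33, Q1=3.67; dissipated=5.042
Op 2: CLOSE 3-1: Q_total=5.67, C_total=4.00, V=1.42; Q3=2.83, Q1=2.83; dissipated=0.347
Op 3: GROUND 2: Q2=0; energy lost=6.722
Op 4: CLOSE 4-1: Q_total=20.83, C_total=8.00, V=2.60; Q4=15.62, Q1=5.21; dissipated=1.880
Final charges: Q1=5.21, Q2=0.00, Q3=2.83, Q4=15.62

Answer: 5.21 μC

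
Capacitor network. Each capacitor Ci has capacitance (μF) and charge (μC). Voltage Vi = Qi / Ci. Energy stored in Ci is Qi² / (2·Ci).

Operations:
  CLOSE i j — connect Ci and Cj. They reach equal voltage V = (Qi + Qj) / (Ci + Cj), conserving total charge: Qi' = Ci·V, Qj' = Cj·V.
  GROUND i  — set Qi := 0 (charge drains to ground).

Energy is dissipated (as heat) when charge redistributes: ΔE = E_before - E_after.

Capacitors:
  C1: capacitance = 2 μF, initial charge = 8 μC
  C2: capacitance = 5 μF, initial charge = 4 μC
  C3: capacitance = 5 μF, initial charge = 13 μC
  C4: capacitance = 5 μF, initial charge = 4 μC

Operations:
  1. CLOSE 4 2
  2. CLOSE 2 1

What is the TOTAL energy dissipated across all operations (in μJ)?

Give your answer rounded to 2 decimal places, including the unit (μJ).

Answer: 7.31 μJ

Derivation:
Initial: C1(2μF, Q=8μC, V=4.00V), C2(5μF, Q=4μC, V=0.80V), C3(5μF, Q=13μC, V=2.60V), C4(5μF, Q=4μC, V=0.80V)
Op 1: CLOSE 4-2: Q_total=8.00, C_total=10.00, V=0.80; Q4=4.00, Q2=4.00; dissipated=0.000
Op 2: CLOSE 2-1: Q_total=12.00, C_total=7.00, V=1.71; Q2=8.57, Q1=3.43; dissipated=7.314
Total dissipated: 7.314 μJ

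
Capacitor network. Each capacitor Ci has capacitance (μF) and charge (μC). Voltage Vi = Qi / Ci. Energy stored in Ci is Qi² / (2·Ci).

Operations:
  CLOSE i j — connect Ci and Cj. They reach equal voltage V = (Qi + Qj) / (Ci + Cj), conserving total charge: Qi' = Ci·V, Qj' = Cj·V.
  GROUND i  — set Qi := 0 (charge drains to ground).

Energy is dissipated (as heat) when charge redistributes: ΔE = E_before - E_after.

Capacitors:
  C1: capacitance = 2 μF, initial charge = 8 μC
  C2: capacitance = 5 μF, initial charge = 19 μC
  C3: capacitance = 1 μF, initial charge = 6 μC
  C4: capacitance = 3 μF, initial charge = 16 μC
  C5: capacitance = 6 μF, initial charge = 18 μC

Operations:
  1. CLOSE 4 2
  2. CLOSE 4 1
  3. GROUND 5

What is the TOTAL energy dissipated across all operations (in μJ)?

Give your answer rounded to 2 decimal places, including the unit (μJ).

Initial: C1(2μF, Q=8μC, V=4.00V), C2(5μF, Q=19μC, V=3.80V), C3(1μF, Q=6μC, V=6.00V), C4(3μF, Q=16μC, V=5.33V), C5(6μF, Q=18μC, V=3.00V)
Op 1: CLOSE 4-2: Q_total=35.00, C_total=8.00, V=4.38; Q4=13.12, Q2=21.88; dissipated=2.204
Op 2: CLOSE 4-1: Q_total=21.12, C_total=5.00, V=4.22; Q4=12.68, Q1=8.45; dissipated=0.084
Op 3: GROUND 5: Q5=0; energy lost=27.000
Total dissipated: 29.289 μJ

Answer: 29.29 μJ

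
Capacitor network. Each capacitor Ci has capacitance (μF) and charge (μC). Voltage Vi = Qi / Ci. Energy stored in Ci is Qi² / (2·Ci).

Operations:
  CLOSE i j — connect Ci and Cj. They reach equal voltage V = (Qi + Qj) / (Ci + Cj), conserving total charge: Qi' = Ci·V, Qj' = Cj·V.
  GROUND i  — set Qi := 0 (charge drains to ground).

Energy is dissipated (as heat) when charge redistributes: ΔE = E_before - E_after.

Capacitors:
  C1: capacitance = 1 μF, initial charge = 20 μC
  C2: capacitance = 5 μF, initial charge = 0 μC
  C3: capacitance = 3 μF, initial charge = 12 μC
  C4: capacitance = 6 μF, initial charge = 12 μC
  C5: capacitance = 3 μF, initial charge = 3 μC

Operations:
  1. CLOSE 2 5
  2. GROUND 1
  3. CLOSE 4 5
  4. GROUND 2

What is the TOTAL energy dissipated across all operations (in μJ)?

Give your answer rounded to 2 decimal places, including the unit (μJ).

Answer: 203.93 μJ

Derivation:
Initial: C1(1μF, Q=20μC, V=20.00V), C2(5μF, Q=0μC, V=0.00V), C3(3μF, Q=12μC, V=4.00V), C4(6μF, Q=12μC, V=2.00V), C5(3μF, Q=3μC, V=1.00V)
Op 1: CLOSE 2-5: Q_total=3.00, C_total=8.00, V=0.38; Q2=1.88, Q5=1.12; dissipated=0.938
Op 2: GROUND 1: Q1=0; energy lost=200.000
Op 3: CLOSE 4-5: Q_total=13.12, C_total=9.00, V=1.46; Q4=8.75, Q5=4.38; dissipated=2.641
Op 4: GROUND 2: Q2=0; energy lost=0.352
Total dissipated: 203.930 μJ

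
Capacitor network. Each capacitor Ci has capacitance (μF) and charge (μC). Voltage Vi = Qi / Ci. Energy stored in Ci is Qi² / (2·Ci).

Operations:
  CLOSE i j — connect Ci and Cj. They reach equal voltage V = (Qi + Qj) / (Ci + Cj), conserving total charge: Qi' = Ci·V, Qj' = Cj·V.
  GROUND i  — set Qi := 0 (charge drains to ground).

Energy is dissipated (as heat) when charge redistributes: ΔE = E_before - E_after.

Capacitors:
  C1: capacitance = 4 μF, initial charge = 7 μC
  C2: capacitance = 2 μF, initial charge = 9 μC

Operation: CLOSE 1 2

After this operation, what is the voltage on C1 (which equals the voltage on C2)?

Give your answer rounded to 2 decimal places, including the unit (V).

Initial: C1(4μF, Q=7μC, V=1.75V), C2(2μF, Q=9μC, V=4.50V)
Op 1: CLOSE 1-2: Q_total=16.00, C_total=6.00, V=2.67; Q1=10.67, Q2=5.33; dissipated=5.042

Answer: 2.67 V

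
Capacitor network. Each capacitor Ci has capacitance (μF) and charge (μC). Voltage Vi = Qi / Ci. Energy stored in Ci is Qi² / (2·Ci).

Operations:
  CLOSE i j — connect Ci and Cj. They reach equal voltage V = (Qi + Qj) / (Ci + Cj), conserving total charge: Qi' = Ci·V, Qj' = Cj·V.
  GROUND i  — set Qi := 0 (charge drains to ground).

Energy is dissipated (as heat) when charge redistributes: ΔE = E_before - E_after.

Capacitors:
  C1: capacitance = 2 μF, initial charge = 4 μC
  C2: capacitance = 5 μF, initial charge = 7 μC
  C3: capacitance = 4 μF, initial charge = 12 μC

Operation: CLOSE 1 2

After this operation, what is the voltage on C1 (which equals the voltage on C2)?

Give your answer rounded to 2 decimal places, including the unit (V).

Initial: C1(2μF, Q=4μC, V=2.00V), C2(5μF, Q=7μC, V=1.40V), C3(4μF, Q=12μC, V=3.00V)
Op 1: CLOSE 1-2: Q_total=11.00, C_total=7.00, V=1.57; Q1=3.14, Q2=7.86; dissipated=0.257

Answer: 1.57 V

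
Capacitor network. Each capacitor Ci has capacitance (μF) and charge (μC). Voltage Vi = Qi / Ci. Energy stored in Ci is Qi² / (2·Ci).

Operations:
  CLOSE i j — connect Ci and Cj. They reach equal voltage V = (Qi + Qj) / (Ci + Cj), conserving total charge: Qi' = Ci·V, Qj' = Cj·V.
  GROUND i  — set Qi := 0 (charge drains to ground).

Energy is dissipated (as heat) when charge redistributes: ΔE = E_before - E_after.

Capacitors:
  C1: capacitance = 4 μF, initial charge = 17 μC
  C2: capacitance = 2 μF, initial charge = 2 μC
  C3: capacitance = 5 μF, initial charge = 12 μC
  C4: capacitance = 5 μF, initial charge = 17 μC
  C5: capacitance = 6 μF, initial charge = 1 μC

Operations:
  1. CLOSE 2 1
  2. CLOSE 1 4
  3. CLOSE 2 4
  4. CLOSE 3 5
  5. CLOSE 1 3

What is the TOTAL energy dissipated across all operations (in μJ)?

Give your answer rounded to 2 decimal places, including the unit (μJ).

Answer: 18.88 μJ

Derivation:
Initial: C1(4μF, Q=17μC, V=4.25V), C2(2μF, Q=2μC, V=1.00V), C3(5μF, Q=12μC, V=2.40V), C4(5μF, Q=17μC, V=3.40V), C5(6μF, Q=1μC, V=0.17V)
Op 1: CLOSE 2-1: Q_total=19.00, C_total=6.00, V=3.17; Q2=6.33, Q1=12.67; dissipated=7.042
Op 2: CLOSE 1-4: Q_total=29.67, C_total=9.00, V=3.30; Q1=13.19, Q4=16.48; dissipated=0.060
Op 3: CLOSE 2-4: Q_total=22.81, C_total=7.00, V=3.26; Q2=6.52, Q4=16.30; dissipated=0.012
Op 4: CLOSE 3-5: Q_total=13.00, C_total=11.00, V=1.18; Q3=5.91, Q5=7.09; dissipated=6.802
Op 5: CLOSE 1-3: Q_total=19.09, C_total=9.00, V=2.12; Q1=8.49, Q3=10.61; dissipated=4.968
Total dissipated: 18.883 μJ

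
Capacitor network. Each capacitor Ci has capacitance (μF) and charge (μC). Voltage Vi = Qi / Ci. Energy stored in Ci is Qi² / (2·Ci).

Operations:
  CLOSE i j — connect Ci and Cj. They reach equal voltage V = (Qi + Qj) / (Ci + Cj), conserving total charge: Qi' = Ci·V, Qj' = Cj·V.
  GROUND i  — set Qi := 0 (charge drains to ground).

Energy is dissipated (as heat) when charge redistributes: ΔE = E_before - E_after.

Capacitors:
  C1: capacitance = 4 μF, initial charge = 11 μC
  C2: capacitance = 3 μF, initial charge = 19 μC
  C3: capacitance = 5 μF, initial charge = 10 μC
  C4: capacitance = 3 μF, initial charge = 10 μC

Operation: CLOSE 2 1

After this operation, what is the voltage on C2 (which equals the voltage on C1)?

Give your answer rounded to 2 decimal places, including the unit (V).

Answer: 4.29 V

Derivation:
Initial: C1(4μF, Q=11μC, V=2.75V), C2(3μF, Q=19μC, V=6.33V), C3(5μF, Q=10μC, V=2.00V), C4(3μF, Q=10μC, V=3.33V)
Op 1: CLOSE 2-1: Q_total=30.00, C_total=7.00, V=4.29; Q2=12.86, Q1=17.14; dissipated=11.006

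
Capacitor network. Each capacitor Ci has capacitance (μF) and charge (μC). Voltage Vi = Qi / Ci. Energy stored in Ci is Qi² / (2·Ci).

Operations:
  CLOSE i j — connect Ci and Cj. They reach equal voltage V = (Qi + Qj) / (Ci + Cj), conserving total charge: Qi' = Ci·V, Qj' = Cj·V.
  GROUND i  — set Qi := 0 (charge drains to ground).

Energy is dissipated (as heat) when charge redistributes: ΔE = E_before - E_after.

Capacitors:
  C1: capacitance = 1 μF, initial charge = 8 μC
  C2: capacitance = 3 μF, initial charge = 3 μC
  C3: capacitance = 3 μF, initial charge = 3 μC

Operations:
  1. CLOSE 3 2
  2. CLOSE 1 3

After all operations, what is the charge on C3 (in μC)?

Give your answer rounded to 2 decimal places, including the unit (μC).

Initial: C1(1μF, Q=8μC, V=8.00V), C2(3μF, Q=3μC, V=1.00V), C3(3μF, Q=3μC, V=1.00V)
Op 1: CLOSE 3-2: Q_total=6.00, C_total=6.00, V=1.00; Q3=3.00, Q2=3.00; dissipated=0.000
Op 2: CLOSE 1-3: Q_total=11.00, C_total=4.00, V=2.75; Q1=2.75, Q3=8.25; dissipated=18.375
Final charges: Q1=2.75, Q2=3.00, Q3=8.25

Answer: 8.25 μC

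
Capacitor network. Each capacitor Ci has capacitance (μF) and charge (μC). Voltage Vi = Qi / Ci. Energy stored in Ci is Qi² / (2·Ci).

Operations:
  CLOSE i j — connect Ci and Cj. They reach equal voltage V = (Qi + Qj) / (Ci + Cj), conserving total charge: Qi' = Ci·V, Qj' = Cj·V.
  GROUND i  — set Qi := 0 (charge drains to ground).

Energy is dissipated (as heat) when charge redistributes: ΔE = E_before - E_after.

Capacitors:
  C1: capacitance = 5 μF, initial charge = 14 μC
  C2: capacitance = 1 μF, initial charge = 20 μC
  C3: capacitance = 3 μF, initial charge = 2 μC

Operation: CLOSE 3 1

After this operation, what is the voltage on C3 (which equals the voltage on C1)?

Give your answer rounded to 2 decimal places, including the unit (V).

Initial: C1(5μF, Q=14μC, V=2.80V), C2(1μF, Q=20μC, V=20.00V), C3(3μF, Q=2μC, V=0.67V)
Op 1: CLOSE 3-1: Q_total=16.00, C_total=8.00, V=2.00; Q3=6.00, Q1=10.00; dissipated=4.267

Answer: 2.00 V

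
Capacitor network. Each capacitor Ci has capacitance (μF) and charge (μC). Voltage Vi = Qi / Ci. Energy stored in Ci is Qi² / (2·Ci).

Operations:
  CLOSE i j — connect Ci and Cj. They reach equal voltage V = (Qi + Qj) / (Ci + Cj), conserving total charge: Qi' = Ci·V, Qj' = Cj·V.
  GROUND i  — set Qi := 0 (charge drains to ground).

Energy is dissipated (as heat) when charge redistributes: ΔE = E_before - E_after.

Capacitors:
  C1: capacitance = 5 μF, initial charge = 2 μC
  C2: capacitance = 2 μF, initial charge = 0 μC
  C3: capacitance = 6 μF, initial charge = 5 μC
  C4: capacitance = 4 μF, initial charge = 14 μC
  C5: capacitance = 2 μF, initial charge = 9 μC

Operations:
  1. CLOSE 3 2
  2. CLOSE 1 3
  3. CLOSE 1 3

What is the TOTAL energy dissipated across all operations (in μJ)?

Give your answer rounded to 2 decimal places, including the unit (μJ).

Initial: C1(5μF, Q=2μC, V=0.40V), C2(2μF, Q=0μC, V=0.00V), C3(6μF, Q=5μC, V=0.83V), C4(4μF, Q=14μC, V=3.50V), C5(2μF, Q=9μC, V=4.50V)
Op 1: CLOSE 3-2: Q_total=5.00, C_total=8.00, V=0.62; Q3=3.75, Q2=1.25; dissipated=0.521
Op 2: CLOSE 1-3: Q_total=5.75, C_total=11.00, V=0.52; Q1=2.61, Q3=3.14; dissipated=0.069
Op 3: CLOSE 1-3: Q_total=5.75, C_total=11.00, V=0.52; Q1=2.61, Q3=3.14; dissipated=0.000
Total dissipated: 0.590 μJ

Answer: 0.59 μJ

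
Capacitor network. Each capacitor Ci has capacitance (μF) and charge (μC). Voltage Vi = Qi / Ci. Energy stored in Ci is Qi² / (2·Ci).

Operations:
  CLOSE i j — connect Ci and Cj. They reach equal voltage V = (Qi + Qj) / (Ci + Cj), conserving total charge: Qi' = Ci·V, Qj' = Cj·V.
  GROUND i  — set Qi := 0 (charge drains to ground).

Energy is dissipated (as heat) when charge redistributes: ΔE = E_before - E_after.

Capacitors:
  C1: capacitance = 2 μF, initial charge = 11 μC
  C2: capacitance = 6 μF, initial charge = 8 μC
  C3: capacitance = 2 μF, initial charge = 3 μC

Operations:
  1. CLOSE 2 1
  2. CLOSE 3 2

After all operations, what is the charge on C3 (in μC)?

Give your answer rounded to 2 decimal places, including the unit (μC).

Answer: 4.31 μC

Derivation:
Initial: C1(2μF, Q=11μC, V=5.50V), C2(6μF, Q=8μC, V=1.33V), C3(2μF, Q=3μC, V=1.50V)
Op 1: CLOSE 2-1: Q_total=19.00, C_total=8.00, V=2.38; Q2=14.25, Q1=4.75; dissipated=13.021
Op 2: CLOSE 3-2: Q_total=17.25, C_total=8.00, V=2.16; Q3=4.31, Q2=12.94; dissipated=0.574
Final charges: Q1=4.75, Q2=12.94, Q3=4.31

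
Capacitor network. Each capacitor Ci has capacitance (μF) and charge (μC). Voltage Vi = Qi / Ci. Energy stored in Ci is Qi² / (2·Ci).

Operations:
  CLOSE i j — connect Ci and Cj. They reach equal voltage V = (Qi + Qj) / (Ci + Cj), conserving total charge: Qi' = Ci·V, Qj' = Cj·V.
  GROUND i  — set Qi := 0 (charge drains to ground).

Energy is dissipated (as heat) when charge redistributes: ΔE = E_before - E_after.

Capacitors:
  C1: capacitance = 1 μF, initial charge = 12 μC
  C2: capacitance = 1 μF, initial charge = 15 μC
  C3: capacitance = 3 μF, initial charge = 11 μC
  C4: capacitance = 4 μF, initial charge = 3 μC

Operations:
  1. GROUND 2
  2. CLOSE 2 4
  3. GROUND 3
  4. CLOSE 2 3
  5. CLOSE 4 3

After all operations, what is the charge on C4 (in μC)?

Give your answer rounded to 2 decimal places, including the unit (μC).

Answer: 1.63 μC

Derivation:
Initial: C1(1μF, Q=12μC, V=12.00V), C2(1μF, Q=15μC, V=15.00V), C3(3μF, Q=11μC, V=3.67V), C4(4μF, Q=3μC, V=0.75V)
Op 1: GROUND 2: Q2=0; energy lost=112.500
Op 2: CLOSE 2-4: Q_total=3.00, C_total=5.00, V=0.60; Q2=0.60, Q4=2.40; dissipated=0.225
Op 3: GROUND 3: Q3=0; energy lost=20.167
Op 4: CLOSE 2-3: Q_total=0.60, C_total=4.00, V=0.15; Q2=0.15, Q3=0.45; dissipated=0.135
Op 5: CLOSE 4-3: Q_total=2.85, C_total=7.00, V=0.41; Q4=1.63, Q3=1.22; dissipated=0.174
Final charges: Q1=12.00, Q2=0.15, Q3=1.22, Q4=1.63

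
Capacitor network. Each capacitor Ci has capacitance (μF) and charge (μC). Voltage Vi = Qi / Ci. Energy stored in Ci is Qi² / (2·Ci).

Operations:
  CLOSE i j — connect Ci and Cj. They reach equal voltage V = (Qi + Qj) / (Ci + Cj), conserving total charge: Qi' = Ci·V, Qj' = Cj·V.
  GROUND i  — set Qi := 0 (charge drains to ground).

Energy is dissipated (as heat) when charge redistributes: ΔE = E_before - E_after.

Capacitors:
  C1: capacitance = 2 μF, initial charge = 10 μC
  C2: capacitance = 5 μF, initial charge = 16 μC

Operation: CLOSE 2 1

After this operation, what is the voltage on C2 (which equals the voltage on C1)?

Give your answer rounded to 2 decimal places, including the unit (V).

Initial: C1(2μF, Q=10μC, V=5.00V), C2(5μF, Q=16μC, V=3.20V)
Op 1: CLOSE 2-1: Q_total=26.00, C_total=7.00, V=3.71; Q2=18.57, Q1=7.43; dissipated=2.314

Answer: 3.71 V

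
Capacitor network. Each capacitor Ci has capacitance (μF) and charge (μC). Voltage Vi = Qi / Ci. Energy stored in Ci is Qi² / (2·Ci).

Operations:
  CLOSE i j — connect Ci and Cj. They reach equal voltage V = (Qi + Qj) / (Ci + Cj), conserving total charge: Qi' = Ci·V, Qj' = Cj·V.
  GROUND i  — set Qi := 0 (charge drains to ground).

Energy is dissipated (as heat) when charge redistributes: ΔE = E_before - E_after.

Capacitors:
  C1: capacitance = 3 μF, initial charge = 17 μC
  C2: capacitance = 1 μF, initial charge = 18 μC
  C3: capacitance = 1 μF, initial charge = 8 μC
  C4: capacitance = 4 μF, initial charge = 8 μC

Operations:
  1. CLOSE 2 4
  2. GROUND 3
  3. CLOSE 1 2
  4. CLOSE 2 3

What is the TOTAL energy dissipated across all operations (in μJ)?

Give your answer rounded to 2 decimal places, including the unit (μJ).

Answer: 142.18 μJ

Derivation:
Initial: C1(3μF, Q=17μC, V=5.67V), C2(1μF, Q=18μC, V=18.00V), C3(1μF, Q=8μC, V=8.00V), C4(4μF, Q=8μC, V=2.00V)
Op 1: CLOSE 2-4: Q_total=26.00, C_total=5.00, V=5.20; Q2=5.20, Q4=20.80; dissipated=102.400
Op 2: GROUND 3: Q3=0; energy lost=32.000
Op 3: CLOSE 1-2: Q_total=22.20, C_total=4.00, V=5.55; Q1=16.65, Q2=5.55; dissipated=0.082
Op 4: CLOSE 2-3: Q_total=5.55, C_total=2.00, V=2.77; Q2=2.77, Q3=2.77; dissipated=7.701
Total dissipated: 142.182 μJ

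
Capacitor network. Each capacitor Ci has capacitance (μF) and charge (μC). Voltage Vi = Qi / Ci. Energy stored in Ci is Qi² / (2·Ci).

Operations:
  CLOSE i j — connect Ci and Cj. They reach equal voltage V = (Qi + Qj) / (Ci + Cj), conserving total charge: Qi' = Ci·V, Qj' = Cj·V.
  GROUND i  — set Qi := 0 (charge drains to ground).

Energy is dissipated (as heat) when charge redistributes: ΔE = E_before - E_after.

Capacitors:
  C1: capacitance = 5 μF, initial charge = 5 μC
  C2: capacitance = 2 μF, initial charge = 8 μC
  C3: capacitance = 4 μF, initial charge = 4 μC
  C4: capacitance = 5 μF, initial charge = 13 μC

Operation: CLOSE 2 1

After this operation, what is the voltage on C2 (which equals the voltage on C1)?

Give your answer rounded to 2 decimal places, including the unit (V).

Initial: C1(5μF, Q=5μC, V=1.00V), C2(2μF, Q=8μC, V=4.00V), C3(4μF, Q=4μC, V=1.00V), C4(5μF, Q=13μC, V=2.60V)
Op 1: CLOSE 2-1: Q_total=13.00, C_total=7.00, V=1.86; Q2=3.71, Q1=9.29; dissipated=6.429

Answer: 1.86 V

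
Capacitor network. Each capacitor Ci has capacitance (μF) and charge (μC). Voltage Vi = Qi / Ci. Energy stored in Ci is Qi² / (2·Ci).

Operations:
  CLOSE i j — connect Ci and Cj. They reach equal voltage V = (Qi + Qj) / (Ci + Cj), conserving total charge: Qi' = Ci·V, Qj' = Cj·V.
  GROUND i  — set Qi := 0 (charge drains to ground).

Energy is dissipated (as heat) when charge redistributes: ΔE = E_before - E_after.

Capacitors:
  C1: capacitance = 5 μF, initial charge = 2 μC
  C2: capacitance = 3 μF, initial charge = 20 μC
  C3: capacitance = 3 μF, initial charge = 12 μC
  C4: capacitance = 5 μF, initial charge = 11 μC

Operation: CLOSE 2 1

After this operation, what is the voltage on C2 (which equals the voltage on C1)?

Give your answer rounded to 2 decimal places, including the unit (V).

Answer: 2.75 V

Derivation:
Initial: C1(5μF, Q=2μC, V=0.40V), C2(3μF, Q=20μC, V=6.67V), C3(3μF, Q=12μC, V=4.00V), C4(5μF, Q=11μC, V=2.20V)
Op 1: CLOSE 2-1: Q_total=22.00, C_total=8.00, V=2.75; Q2=8.25, Q1=13.75; dissipated=36.817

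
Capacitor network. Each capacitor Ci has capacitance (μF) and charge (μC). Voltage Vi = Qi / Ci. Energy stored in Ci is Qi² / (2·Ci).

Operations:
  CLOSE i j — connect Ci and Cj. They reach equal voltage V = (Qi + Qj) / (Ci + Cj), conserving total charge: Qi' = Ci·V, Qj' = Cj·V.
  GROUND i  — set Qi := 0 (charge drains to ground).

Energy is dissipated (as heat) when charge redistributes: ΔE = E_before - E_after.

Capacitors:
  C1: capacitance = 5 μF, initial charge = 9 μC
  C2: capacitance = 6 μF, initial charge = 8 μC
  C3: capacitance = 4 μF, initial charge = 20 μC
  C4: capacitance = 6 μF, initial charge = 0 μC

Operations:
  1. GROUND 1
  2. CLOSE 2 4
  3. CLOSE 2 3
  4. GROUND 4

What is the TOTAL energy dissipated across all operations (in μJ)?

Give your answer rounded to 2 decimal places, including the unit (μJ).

Answer: 34.63 μJ

Derivation:
Initial: C1(5μF, Q=9μC, V=1.80V), C2(6μF, Q=8μC, V=1.33V), C3(4μF, Q=20μC, V=5.00V), C4(6μF, Q=0μC, V=0.00V)
Op 1: GROUND 1: Q1=0; energy lost=8.100
Op 2: CLOSE 2-4: Q_total=8.00, C_total=12.00, V=0.67; Q2=4.00, Q4=4.00; dissipated=2.667
Op 3: CLOSE 2-3: Q_total=24.00, C_total=10.00, V=2.40; Q2=14.40, Q3=9.60; dissipated=22.533
Op 4: GROUND 4: Q4=0; energy lost=1.333
Total dissipated: 34.633 μJ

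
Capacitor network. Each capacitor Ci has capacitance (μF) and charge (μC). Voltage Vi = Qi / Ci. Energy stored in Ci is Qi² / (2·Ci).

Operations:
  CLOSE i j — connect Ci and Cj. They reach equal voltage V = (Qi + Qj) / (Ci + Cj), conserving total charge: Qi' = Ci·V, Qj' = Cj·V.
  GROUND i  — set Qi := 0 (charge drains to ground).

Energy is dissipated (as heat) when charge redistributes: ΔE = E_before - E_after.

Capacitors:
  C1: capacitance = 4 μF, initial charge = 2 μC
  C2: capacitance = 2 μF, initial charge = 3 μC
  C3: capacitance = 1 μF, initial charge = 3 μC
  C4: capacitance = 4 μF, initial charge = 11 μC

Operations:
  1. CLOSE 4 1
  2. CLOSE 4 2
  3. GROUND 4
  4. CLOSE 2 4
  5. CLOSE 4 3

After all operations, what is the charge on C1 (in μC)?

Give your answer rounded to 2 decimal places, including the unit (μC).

Initial: C1(4μF, Q=2μC, V=0.50V), C2(2μF, Q=3μC, V=1.50V), C3(1μF, Q=3μC, V=3.00V), C4(4μF, Q=11μC, V=2.75V)
Op 1: CLOSE 4-1: Q_total=13.00, C_total=8.00, V=1.62; Q4=6.50, Q1=6.50; dissipated=5.062
Op 2: CLOSE 4-2: Q_total=9.50, C_total=6.00, V=1.58; Q4=6.33, Q2=3.17; dissipated=0.010
Op 3: GROUND 4: Q4=0; energy lost=5.014
Op 4: CLOSE 2-4: Q_total=3.17, C_total=6.00, V=0.53; Q2=1.06, Q4=2.11; dissipated=1.671
Op 5: CLOSE 4-3: Q_total=5.11, C_total=5.00, V=1.02; Q4=4.09, Q3=1.02; dissipated=2.445
Final charges: Q1=6.50, Q2=1.06, Q3=1.02, Q4=4.09

Answer: 6.50 μC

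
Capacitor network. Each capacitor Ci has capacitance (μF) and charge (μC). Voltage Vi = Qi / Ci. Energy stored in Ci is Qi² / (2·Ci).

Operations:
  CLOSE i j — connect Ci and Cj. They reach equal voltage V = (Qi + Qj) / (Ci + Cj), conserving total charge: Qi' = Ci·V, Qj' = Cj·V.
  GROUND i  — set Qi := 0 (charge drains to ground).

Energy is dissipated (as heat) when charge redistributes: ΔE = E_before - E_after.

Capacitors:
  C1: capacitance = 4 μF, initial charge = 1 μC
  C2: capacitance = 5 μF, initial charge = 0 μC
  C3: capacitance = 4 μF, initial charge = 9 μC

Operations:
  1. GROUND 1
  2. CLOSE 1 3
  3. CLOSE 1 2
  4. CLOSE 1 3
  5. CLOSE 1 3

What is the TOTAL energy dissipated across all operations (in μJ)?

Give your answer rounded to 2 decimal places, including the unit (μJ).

Initial: C1(4μF, Q=1μC, V=0.25V), C2(5μF, Q=0μC, V=0.00V), C3(4μF, Q=9μC, V=2.25V)
Op 1: GROUND 1: Q1=0; energy lost=0.125
Op 2: CLOSE 1-3: Q_total=9.00, C_total=8.00, V=1.12; Q1=4.50, Q3=4.50; dissipated=5.062
Op 3: CLOSE 1-2: Q_total=4.50, C_total=9.00, V=0.50; Q1=2.00, Q2=2.50; dissipated=1.406
Op 4: CLOSE 1-3: Q_total=6.50, C_total=8.00, V=0.81; Q1=3.25, Q3=3.25; dissipated=0.391
Op 5: CLOSE 1-3: Q_total=6.50, C_total=8.00, V=0.81; Q1=3.25, Q3=3.25; dissipated=0.000
Total dissipated: 6.984 μJ

Answer: 6.98 μJ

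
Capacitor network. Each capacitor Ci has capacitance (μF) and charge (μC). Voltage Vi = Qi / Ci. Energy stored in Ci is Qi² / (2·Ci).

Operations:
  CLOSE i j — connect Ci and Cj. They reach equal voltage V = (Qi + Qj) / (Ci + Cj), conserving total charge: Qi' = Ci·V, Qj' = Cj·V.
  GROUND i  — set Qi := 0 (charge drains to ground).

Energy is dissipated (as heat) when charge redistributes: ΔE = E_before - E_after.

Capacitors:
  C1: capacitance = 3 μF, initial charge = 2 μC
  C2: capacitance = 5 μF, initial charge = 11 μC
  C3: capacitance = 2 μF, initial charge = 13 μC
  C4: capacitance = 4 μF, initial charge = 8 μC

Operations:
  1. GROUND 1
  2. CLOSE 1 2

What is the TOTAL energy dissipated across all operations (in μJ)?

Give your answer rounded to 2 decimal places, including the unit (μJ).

Answer: 5.20 μJ

Derivation:
Initial: C1(3μF, Q=2μC, V=0.67V), C2(5μF, Q=11μC, V=2.20V), C3(2μF, Q=13μC, V=6.50V), C4(4μF, Q=8μC, V=2.00V)
Op 1: GROUND 1: Q1=0; energy lost=0.667
Op 2: CLOSE 1-2: Q_total=11.00, C_total=8.00, V=1.38; Q1=4.12, Q2=6.88; dissipated=4.537
Total dissipated: 5.204 μJ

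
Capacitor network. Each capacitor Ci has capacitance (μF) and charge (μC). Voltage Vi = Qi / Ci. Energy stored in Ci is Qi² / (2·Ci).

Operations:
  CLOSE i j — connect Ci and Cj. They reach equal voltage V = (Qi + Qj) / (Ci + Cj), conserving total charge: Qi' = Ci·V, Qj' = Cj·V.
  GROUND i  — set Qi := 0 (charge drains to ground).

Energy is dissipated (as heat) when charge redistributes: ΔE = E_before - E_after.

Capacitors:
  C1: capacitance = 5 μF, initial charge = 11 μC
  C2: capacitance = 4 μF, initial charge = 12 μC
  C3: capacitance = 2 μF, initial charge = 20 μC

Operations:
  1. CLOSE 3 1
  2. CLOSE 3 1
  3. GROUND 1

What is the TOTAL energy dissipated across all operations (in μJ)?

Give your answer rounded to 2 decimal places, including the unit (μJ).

Answer: 92.49 μJ

Derivation:
Initial: C1(5μF, Q=11μC, V=2.20V), C2(4μF, Q=12μC, V=3.00V), C3(2μF, Q=20μC, V=10.00V)
Op 1: CLOSE 3-1: Q_total=31.00, C_total=7.00, V=4.43; Q3=8.86, Q1=22.14; dissipated=43.457
Op 2: CLOSE 3-1: Q_total=31.00, C_total=7.00, V=4.43; Q3=8.86, Q1=22.14; dissipated=0.000
Op 3: GROUND 1: Q1=0; energy lost=49.031
Total dissipated: 92.488 μJ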